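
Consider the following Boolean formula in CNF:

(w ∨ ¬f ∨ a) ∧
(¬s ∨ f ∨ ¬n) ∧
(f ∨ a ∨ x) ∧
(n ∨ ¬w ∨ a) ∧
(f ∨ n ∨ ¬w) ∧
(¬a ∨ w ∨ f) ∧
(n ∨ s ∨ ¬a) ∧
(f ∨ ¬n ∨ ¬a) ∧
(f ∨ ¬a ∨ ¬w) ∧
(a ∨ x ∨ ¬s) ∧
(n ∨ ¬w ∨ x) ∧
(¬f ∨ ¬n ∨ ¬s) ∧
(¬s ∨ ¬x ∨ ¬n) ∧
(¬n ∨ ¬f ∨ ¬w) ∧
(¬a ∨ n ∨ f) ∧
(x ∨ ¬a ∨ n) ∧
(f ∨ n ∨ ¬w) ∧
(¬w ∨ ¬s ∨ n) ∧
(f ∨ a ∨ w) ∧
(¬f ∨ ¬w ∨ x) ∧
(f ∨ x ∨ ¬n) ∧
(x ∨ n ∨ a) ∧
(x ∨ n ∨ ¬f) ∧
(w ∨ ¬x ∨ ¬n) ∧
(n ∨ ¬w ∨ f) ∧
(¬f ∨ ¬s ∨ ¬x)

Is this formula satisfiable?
Yes

Yes, the formula is satisfiable.

One satisfying assignment is: s=False, x=False, n=True, a=True, f=True, w=False

Verification: With this assignment, all 26 clauses evaluate to true.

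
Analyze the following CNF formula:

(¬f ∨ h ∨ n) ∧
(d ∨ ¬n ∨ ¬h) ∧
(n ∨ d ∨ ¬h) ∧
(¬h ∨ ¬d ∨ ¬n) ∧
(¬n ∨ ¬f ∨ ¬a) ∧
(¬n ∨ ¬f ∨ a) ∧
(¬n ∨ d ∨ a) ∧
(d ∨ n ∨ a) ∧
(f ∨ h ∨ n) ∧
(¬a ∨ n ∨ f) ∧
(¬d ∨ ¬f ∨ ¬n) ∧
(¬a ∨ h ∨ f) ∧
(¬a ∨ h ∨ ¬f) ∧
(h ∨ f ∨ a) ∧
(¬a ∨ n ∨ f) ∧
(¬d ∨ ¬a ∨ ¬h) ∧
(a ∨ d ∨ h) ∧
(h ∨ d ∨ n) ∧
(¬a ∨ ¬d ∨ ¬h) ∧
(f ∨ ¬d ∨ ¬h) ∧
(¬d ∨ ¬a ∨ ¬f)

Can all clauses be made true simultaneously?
Yes

Yes, the formula is satisfiable.

One satisfying assignment is: d=True, a=False, n=False, f=True, h=True

Verification: With this assignment, all 21 clauses evaluate to true.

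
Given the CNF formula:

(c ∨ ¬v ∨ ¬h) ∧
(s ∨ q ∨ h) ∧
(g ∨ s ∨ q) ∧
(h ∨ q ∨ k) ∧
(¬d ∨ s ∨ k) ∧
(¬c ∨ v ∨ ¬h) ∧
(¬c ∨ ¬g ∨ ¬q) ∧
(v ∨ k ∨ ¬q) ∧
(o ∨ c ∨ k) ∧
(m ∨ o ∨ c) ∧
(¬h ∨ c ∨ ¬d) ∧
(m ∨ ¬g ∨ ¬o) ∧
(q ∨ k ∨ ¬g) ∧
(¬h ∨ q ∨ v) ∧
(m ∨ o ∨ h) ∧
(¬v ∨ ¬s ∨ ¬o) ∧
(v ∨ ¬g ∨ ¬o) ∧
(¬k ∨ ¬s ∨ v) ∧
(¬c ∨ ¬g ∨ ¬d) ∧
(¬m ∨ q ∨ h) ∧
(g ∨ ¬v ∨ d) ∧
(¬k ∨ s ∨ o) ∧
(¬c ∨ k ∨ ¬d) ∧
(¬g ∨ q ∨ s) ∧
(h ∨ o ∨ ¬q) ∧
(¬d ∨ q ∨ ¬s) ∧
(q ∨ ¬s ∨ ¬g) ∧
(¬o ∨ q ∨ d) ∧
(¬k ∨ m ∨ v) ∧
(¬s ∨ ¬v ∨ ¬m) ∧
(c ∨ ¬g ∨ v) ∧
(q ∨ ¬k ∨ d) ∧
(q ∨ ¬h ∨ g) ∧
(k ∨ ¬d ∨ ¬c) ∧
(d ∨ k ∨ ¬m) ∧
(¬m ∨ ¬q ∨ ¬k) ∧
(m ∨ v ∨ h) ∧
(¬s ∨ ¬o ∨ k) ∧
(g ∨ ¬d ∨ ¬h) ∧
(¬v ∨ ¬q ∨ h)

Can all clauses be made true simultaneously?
No

No, the formula is not satisfiable.

No assignment of truth values to the variables can make all 40 clauses true simultaneously.

The formula is UNSAT (unsatisfiable).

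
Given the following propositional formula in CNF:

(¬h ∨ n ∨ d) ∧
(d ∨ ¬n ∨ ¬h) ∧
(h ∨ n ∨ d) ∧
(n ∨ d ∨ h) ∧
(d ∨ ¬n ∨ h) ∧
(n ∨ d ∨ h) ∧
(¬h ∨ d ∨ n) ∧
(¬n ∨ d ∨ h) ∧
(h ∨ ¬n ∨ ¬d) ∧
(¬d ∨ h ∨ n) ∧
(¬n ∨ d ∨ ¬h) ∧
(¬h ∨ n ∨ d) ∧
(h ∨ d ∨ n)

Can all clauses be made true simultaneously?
Yes

Yes, the formula is satisfiable.

One satisfying assignment is: d=True, n=False, h=True

Verification: With this assignment, all 13 clauses evaluate to true.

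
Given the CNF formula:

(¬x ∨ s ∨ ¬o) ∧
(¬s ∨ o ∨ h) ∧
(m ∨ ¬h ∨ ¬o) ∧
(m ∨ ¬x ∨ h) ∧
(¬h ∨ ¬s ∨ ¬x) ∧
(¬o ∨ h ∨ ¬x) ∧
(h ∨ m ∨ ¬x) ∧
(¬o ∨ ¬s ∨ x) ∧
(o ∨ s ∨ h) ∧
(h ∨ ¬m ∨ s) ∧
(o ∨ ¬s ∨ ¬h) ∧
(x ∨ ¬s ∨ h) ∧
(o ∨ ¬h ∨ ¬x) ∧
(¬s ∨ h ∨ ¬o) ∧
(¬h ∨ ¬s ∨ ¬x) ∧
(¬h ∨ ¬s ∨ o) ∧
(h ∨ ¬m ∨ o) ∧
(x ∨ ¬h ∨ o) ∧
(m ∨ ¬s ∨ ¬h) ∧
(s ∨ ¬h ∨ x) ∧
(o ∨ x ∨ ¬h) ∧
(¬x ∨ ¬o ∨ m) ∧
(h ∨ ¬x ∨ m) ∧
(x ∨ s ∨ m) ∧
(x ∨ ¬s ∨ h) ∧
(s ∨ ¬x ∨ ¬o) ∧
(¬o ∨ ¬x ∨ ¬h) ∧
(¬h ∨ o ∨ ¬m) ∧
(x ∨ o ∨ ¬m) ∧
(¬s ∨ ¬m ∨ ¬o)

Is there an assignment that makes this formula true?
No

No, the formula is not satisfiable.

No assignment of truth values to the variables can make all 30 clauses true simultaneously.

The formula is UNSAT (unsatisfiable).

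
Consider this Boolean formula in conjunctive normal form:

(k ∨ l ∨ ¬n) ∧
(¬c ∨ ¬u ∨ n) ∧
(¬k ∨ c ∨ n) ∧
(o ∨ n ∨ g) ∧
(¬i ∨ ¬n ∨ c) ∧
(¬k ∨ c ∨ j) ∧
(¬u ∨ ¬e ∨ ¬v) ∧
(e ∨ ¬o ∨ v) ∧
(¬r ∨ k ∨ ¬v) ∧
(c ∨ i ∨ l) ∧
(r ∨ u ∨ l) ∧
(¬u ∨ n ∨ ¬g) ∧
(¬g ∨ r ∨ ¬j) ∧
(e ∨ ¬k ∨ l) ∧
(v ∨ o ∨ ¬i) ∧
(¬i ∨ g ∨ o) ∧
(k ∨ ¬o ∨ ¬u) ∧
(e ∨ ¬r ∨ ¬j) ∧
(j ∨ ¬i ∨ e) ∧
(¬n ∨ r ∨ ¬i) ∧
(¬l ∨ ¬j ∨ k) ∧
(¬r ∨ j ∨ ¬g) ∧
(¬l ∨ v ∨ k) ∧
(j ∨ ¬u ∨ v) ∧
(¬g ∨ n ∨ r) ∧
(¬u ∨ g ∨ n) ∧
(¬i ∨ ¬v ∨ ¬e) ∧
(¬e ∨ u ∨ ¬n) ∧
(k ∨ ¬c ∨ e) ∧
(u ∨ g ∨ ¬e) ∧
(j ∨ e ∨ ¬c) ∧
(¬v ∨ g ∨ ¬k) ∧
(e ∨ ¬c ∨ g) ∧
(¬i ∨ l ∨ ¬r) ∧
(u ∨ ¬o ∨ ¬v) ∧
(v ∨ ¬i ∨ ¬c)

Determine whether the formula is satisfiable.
Yes

Yes, the formula is satisfiable.

One satisfying assignment is: l=True, e=False, g=False, r=False, v=False, o=False, u=False, n=True, j=True, i=False, c=False, k=True

Verification: With this assignment, all 36 clauses evaluate to true.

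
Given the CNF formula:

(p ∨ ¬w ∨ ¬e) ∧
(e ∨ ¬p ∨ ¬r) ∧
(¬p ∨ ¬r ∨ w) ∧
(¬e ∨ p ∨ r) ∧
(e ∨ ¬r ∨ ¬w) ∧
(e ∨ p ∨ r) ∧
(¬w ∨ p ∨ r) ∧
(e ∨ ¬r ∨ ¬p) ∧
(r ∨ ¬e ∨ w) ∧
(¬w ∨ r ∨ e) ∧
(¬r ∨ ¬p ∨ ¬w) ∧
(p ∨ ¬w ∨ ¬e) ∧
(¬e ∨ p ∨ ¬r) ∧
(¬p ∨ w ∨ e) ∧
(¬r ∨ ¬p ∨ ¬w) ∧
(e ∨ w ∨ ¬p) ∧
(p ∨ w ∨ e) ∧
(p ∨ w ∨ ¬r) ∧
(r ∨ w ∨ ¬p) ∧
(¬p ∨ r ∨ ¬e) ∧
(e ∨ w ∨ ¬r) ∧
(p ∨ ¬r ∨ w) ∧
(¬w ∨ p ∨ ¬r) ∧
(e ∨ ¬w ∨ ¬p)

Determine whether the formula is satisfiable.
No

No, the formula is not satisfiable.

No assignment of truth values to the variables can make all 24 clauses true simultaneously.

The formula is UNSAT (unsatisfiable).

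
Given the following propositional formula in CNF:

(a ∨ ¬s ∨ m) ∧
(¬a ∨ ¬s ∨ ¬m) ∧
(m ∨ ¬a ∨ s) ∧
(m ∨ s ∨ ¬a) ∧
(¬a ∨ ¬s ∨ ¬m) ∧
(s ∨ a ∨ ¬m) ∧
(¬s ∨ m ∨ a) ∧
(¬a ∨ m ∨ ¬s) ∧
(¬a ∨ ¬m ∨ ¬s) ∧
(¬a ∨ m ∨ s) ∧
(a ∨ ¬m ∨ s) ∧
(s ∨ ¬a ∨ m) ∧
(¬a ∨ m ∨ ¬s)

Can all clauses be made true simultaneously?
Yes

Yes, the formula is satisfiable.

One satisfying assignment is: a=False, m=False, s=False

Verification: With this assignment, all 13 clauses evaluate to true.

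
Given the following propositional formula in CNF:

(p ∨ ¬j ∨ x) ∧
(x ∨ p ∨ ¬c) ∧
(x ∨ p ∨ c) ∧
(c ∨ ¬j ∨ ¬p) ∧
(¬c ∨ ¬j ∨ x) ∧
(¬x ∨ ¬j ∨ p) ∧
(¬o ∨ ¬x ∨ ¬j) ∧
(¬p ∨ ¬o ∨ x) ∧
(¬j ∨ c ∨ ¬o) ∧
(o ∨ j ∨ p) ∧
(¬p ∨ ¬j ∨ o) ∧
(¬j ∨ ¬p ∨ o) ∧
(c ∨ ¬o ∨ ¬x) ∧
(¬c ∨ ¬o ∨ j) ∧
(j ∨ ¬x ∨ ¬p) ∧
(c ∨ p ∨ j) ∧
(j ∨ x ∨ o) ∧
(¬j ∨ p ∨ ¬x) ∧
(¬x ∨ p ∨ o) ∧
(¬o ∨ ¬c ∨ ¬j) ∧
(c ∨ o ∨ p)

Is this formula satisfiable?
No

No, the formula is not satisfiable.

No assignment of truth values to the variables can make all 21 clauses true simultaneously.

The formula is UNSAT (unsatisfiable).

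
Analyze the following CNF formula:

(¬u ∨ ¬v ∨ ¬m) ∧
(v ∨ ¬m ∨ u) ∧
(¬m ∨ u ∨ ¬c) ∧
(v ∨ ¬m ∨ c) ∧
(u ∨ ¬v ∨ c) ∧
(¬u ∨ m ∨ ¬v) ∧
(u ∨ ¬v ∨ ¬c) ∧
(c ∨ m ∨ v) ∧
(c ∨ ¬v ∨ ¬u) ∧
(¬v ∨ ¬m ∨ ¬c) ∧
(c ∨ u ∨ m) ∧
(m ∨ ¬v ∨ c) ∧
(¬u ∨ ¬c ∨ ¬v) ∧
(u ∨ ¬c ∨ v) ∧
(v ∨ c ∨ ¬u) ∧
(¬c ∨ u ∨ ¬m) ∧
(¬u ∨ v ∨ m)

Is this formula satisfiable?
Yes

Yes, the formula is satisfiable.

One satisfying assignment is: u=True, c=True, m=True, v=False

Verification: With this assignment, all 17 clauses evaluate to true.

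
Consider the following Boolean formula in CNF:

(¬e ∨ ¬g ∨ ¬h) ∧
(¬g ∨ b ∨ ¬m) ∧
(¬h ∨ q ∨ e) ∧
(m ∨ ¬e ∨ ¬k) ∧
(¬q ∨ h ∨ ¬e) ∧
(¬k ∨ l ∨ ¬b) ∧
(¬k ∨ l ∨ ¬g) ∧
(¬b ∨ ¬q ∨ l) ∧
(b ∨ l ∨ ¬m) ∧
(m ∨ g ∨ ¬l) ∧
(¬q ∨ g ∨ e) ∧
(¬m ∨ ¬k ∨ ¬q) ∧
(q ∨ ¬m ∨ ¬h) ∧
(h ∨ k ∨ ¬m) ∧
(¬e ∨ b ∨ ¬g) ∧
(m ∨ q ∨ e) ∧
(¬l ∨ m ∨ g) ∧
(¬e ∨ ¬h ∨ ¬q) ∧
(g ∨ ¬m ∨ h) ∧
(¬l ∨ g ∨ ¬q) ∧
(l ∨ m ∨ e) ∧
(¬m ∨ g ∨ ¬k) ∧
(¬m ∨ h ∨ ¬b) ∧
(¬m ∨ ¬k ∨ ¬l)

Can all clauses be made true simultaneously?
Yes

Yes, the formula is satisfiable.

One satisfying assignment is: q=False, e=True, m=False, b=False, h=False, l=False, g=False, k=False

Verification: With this assignment, all 24 clauses evaluate to true.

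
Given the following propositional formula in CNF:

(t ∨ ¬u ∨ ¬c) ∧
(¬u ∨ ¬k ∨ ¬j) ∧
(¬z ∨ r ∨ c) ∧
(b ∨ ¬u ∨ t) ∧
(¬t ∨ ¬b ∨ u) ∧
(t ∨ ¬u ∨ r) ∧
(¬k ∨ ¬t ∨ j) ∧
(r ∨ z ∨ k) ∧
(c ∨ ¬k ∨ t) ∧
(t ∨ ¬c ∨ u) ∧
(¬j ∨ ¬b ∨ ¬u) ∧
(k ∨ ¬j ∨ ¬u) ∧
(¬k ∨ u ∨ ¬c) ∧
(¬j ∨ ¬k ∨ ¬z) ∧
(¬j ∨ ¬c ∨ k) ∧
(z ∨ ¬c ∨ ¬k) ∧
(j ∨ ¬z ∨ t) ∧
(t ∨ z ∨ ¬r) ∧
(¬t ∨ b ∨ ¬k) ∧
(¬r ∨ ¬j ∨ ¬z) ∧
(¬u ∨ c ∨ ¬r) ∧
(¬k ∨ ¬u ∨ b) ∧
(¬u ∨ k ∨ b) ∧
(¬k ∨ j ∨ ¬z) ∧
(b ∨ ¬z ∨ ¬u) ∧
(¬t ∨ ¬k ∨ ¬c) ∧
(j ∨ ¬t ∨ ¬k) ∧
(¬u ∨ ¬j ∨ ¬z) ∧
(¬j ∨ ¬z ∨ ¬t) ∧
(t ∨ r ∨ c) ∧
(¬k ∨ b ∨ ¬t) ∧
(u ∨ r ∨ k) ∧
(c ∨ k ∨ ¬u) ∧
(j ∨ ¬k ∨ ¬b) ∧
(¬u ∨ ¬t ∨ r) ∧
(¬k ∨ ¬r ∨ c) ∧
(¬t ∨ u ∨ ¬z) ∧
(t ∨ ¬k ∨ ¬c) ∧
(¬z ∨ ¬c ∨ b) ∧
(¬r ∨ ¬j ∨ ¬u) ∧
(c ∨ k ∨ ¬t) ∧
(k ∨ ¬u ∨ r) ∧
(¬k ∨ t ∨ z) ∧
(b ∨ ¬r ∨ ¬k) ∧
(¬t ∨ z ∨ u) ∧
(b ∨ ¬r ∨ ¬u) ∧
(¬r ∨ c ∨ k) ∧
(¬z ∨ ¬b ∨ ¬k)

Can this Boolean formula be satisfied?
Yes

Yes, the formula is satisfiable.

One satisfying assignment is: z=True, t=True, u=True, k=False, c=True, j=False, b=True, r=True

Verification: With this assignment, all 48 clauses evaluate to true.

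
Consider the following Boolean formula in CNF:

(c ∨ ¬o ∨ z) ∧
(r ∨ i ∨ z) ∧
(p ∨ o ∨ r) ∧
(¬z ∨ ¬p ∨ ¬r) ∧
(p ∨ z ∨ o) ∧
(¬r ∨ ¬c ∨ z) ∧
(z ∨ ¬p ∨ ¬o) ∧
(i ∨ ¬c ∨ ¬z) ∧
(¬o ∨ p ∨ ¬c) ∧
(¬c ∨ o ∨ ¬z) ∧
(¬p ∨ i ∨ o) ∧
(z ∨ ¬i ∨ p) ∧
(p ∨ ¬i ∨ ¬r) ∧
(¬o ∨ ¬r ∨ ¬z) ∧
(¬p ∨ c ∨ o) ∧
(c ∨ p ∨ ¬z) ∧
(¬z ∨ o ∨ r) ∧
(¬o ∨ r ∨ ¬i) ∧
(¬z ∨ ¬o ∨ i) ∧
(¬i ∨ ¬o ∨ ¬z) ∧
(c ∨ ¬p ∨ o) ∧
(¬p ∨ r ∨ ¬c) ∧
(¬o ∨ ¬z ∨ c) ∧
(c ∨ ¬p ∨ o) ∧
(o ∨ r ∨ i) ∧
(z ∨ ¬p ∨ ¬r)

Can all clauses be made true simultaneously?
No

No, the formula is not satisfiable.

No assignment of truth values to the variables can make all 26 clauses true simultaneously.

The formula is UNSAT (unsatisfiable).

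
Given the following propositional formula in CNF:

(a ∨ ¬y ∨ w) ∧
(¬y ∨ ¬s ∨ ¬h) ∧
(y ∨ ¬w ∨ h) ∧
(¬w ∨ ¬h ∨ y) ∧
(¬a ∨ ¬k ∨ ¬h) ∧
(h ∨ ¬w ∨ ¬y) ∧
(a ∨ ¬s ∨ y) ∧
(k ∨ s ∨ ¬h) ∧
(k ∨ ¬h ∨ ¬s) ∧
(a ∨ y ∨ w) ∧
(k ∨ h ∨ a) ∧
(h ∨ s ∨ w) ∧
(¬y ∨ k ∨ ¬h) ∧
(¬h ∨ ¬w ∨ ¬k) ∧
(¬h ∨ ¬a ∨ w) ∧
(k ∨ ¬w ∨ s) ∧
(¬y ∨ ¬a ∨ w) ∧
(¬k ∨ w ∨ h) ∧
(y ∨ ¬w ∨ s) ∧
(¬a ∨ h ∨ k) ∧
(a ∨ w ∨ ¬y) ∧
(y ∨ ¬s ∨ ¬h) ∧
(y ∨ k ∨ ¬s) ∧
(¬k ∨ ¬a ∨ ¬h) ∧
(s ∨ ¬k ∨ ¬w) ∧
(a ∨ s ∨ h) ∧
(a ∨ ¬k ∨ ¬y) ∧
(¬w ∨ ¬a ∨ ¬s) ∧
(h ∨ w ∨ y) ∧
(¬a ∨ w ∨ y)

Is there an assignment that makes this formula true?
No

No, the formula is not satisfiable.

No assignment of truth values to the variables can make all 30 clauses true simultaneously.

The formula is UNSAT (unsatisfiable).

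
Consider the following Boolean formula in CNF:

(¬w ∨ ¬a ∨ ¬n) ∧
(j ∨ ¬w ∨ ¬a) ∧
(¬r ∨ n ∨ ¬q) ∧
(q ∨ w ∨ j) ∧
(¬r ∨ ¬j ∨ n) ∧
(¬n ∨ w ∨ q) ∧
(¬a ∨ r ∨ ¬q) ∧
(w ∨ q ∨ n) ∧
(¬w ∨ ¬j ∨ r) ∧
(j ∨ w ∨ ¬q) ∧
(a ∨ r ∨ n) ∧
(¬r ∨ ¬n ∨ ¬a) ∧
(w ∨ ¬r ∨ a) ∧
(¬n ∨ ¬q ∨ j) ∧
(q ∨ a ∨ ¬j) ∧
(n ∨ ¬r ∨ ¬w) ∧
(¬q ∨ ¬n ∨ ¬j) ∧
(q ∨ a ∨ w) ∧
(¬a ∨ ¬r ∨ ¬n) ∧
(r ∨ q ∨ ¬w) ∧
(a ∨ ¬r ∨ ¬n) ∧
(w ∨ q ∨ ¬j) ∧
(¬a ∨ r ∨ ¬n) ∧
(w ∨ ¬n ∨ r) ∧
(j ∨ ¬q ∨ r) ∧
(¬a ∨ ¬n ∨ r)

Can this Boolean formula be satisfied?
No

No, the formula is not satisfiable.

No assignment of truth values to the variables can make all 26 clauses true simultaneously.

The formula is UNSAT (unsatisfiable).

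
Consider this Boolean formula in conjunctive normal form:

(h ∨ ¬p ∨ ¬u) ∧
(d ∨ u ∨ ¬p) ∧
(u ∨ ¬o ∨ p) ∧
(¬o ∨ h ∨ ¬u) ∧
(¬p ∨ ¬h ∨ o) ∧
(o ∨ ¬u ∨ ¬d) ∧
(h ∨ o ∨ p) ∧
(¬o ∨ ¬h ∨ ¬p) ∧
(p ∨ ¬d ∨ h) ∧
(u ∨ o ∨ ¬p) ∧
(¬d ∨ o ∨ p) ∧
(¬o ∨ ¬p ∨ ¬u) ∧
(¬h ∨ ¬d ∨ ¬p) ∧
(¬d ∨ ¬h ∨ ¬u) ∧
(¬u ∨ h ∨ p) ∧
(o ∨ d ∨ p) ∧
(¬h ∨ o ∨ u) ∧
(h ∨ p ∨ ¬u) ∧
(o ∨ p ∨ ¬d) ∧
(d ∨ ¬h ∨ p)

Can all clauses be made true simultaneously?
Yes

Yes, the formula is satisfiable.

One satisfying assignment is: h=False, d=True, p=True, u=False, o=True

Verification: With this assignment, all 20 clauses evaluate to true.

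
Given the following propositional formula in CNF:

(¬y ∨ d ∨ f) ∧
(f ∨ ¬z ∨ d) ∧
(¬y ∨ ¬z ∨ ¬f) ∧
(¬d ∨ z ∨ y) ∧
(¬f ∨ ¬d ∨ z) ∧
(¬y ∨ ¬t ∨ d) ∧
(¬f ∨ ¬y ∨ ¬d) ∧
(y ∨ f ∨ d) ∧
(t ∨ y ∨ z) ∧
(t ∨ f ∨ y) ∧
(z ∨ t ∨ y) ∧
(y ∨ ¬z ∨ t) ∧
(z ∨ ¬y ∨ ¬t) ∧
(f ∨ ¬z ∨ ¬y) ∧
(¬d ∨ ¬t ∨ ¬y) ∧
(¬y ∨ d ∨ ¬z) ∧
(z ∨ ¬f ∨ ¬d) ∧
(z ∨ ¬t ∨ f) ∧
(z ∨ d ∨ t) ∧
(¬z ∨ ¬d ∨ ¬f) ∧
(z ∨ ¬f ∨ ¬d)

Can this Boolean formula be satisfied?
Yes

Yes, the formula is satisfiable.

One satisfying assignment is: f=True, z=False, d=False, t=True, y=False

Verification: With this assignment, all 21 clauses evaluate to true.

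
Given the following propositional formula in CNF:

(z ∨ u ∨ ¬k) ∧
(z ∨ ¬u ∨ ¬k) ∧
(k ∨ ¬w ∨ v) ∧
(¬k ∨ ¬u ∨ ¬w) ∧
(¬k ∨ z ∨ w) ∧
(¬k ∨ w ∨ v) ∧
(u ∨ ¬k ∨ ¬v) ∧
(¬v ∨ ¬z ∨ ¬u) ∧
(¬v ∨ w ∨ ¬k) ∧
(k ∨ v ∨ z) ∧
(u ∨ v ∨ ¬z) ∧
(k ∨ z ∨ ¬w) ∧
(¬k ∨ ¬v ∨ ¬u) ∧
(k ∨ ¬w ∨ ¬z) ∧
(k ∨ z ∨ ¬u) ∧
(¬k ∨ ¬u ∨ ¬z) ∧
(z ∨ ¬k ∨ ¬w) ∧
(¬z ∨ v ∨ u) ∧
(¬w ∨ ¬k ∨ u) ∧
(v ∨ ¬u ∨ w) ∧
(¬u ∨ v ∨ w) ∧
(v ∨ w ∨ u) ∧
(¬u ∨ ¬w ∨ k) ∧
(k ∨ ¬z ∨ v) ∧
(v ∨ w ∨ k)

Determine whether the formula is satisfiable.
Yes

Yes, the formula is satisfiable.

One satisfying assignment is: u=False, z=False, w=False, k=False, v=True

Verification: With this assignment, all 25 clauses evaluate to true.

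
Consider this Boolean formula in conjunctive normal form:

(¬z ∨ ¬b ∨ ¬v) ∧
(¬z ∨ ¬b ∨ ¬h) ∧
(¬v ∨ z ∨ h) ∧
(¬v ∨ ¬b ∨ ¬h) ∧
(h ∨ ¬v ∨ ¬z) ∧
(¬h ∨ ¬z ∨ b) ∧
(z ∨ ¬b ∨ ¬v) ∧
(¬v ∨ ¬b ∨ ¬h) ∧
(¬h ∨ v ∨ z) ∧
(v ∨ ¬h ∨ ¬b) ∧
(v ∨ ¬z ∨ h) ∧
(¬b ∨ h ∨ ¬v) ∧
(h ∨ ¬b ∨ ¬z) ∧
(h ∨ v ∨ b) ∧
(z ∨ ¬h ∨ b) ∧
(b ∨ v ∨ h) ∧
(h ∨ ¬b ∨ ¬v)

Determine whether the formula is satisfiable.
Yes

Yes, the formula is satisfiable.

One satisfying assignment is: b=True, v=False, h=False, z=False

Verification: With this assignment, all 17 clauses evaluate to true.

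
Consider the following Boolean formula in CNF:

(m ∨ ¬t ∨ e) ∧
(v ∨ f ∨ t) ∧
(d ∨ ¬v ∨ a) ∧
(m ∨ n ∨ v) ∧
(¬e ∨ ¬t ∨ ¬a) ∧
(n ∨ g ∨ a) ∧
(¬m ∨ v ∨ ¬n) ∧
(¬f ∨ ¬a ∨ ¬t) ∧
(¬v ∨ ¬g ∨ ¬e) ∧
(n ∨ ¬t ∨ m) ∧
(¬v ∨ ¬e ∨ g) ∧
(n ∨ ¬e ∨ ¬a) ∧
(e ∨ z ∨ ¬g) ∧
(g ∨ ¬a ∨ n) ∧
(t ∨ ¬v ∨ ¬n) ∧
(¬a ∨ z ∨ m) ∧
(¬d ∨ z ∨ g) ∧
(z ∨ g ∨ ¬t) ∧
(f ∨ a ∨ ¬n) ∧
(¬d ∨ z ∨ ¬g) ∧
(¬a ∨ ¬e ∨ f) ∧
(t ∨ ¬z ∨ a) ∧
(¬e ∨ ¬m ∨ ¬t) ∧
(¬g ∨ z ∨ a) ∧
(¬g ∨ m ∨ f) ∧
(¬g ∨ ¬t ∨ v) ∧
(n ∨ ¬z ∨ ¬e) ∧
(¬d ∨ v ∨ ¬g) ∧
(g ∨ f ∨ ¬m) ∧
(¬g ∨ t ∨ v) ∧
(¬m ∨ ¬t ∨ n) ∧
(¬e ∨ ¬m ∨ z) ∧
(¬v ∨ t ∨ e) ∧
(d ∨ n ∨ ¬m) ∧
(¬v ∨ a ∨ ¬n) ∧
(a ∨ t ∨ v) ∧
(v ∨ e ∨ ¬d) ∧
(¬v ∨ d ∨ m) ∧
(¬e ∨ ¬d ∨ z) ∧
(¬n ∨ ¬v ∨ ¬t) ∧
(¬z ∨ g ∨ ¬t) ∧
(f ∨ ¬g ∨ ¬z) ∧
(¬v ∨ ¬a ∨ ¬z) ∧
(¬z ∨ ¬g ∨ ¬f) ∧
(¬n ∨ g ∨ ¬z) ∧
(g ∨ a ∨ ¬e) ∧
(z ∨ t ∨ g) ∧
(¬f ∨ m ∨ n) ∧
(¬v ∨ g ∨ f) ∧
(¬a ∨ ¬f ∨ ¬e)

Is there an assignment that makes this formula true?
No

No, the formula is not satisfiable.

No assignment of truth values to the variables can make all 50 clauses true simultaneously.

The formula is UNSAT (unsatisfiable).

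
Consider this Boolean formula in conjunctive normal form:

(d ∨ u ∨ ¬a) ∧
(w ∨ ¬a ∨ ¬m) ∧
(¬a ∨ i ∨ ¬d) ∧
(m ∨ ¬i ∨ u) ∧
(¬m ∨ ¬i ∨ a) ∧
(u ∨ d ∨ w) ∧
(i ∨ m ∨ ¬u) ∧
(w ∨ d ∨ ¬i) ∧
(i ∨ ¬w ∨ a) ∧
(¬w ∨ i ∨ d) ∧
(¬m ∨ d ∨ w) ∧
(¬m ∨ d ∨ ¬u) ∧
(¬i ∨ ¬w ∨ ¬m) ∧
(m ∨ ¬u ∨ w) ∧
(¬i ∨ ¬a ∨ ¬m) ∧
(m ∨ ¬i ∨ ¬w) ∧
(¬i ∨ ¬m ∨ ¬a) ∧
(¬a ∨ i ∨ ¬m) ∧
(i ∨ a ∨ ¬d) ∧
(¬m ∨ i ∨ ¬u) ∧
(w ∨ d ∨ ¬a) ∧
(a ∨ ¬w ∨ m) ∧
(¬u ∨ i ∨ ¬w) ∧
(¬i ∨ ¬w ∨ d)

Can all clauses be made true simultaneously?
No

No, the formula is not satisfiable.

No assignment of truth values to the variables can make all 24 clauses true simultaneously.

The formula is UNSAT (unsatisfiable).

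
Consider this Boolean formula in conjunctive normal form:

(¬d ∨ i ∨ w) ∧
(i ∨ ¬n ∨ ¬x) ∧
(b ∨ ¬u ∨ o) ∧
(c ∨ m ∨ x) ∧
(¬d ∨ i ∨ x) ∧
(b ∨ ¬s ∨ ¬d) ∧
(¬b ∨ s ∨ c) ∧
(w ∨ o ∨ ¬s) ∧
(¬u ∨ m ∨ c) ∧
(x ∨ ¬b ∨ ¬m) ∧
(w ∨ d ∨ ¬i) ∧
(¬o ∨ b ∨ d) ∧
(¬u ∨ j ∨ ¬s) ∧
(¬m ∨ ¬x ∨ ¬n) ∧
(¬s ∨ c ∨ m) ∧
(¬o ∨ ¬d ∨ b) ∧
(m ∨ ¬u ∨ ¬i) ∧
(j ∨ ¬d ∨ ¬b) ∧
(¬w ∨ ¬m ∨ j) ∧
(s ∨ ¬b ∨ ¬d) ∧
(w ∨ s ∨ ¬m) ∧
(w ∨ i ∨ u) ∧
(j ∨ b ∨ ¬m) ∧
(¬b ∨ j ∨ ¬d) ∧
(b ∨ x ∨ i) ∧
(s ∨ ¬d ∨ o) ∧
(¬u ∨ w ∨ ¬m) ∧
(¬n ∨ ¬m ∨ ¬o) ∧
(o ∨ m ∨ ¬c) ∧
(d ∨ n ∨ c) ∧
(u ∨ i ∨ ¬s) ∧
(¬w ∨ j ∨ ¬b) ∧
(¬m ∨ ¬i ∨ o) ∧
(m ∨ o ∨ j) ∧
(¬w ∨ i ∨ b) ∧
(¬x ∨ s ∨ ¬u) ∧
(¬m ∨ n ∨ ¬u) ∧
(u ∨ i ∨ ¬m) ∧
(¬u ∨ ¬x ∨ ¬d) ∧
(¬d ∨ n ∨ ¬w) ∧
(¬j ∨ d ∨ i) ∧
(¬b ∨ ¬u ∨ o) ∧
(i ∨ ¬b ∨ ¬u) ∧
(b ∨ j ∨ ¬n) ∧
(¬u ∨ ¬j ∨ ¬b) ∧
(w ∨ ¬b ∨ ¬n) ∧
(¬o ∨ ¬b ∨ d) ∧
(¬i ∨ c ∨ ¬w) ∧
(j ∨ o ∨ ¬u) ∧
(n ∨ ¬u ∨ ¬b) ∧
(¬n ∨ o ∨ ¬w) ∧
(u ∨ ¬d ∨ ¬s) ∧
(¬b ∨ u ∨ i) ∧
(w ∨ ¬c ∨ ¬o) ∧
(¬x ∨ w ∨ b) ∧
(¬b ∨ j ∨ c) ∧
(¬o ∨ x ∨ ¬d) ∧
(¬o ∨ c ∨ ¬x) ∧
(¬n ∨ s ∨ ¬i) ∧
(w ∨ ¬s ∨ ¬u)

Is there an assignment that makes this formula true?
No

No, the formula is not satisfiable.

No assignment of truth values to the variables can make all 60 clauses true simultaneously.

The formula is UNSAT (unsatisfiable).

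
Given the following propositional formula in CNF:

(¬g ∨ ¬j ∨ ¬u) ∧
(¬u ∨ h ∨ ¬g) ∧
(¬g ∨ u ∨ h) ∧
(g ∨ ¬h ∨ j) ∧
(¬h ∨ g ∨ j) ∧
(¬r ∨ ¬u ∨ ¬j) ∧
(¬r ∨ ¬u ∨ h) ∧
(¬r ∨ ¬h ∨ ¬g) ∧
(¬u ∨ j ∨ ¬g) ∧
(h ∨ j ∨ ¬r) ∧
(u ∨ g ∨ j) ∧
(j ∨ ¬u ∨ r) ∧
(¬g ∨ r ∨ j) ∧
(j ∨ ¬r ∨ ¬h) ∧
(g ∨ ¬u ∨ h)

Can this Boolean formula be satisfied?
Yes

Yes, the formula is satisfiable.

One satisfying assignment is: j=True, u=False, h=False, r=False, g=False

Verification: With this assignment, all 15 clauses evaluate to true.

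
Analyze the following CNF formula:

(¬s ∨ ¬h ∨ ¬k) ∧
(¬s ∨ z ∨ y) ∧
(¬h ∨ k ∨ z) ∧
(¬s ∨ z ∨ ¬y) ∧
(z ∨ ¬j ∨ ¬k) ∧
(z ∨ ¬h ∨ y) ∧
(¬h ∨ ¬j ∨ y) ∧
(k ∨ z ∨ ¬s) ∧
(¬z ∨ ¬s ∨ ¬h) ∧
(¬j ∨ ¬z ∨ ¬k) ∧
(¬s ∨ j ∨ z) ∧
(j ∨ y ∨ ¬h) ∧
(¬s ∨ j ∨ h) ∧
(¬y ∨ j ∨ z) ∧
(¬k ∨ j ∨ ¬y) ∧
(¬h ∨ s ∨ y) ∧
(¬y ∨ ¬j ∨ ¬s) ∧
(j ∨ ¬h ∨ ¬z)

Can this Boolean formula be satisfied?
Yes

Yes, the formula is satisfiable.

One satisfying assignment is: s=False, k=False, j=False, h=False, y=False, z=False

Verification: With this assignment, all 18 clauses evaluate to true.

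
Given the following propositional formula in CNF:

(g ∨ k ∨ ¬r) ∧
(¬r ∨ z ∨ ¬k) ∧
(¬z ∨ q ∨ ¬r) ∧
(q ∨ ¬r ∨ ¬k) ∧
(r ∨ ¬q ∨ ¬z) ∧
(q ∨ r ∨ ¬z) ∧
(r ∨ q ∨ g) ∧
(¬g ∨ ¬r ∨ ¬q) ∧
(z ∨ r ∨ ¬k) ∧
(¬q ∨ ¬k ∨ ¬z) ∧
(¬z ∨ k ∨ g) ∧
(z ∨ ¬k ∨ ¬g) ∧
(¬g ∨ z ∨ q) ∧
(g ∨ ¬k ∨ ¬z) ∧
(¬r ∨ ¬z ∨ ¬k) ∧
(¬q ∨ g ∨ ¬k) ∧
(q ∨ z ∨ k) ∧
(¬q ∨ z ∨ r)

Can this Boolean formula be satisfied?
No

No, the formula is not satisfiable.

No assignment of truth values to the variables can make all 18 clauses true simultaneously.

The formula is UNSAT (unsatisfiable).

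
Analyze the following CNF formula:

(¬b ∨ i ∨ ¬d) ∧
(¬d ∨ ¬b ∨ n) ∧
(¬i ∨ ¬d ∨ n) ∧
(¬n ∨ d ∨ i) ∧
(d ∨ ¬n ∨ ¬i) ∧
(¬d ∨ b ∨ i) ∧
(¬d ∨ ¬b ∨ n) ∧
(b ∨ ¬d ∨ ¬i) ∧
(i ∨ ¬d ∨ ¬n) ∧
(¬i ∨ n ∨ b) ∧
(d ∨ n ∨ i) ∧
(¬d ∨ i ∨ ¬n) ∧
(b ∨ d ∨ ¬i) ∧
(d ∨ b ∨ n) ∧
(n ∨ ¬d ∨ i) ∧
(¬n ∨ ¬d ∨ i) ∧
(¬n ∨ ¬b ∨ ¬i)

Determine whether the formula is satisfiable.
Yes

Yes, the formula is satisfiable.

One satisfying assignment is: i=True, n=False, b=True, d=False

Verification: With this assignment, all 17 clauses evaluate to true.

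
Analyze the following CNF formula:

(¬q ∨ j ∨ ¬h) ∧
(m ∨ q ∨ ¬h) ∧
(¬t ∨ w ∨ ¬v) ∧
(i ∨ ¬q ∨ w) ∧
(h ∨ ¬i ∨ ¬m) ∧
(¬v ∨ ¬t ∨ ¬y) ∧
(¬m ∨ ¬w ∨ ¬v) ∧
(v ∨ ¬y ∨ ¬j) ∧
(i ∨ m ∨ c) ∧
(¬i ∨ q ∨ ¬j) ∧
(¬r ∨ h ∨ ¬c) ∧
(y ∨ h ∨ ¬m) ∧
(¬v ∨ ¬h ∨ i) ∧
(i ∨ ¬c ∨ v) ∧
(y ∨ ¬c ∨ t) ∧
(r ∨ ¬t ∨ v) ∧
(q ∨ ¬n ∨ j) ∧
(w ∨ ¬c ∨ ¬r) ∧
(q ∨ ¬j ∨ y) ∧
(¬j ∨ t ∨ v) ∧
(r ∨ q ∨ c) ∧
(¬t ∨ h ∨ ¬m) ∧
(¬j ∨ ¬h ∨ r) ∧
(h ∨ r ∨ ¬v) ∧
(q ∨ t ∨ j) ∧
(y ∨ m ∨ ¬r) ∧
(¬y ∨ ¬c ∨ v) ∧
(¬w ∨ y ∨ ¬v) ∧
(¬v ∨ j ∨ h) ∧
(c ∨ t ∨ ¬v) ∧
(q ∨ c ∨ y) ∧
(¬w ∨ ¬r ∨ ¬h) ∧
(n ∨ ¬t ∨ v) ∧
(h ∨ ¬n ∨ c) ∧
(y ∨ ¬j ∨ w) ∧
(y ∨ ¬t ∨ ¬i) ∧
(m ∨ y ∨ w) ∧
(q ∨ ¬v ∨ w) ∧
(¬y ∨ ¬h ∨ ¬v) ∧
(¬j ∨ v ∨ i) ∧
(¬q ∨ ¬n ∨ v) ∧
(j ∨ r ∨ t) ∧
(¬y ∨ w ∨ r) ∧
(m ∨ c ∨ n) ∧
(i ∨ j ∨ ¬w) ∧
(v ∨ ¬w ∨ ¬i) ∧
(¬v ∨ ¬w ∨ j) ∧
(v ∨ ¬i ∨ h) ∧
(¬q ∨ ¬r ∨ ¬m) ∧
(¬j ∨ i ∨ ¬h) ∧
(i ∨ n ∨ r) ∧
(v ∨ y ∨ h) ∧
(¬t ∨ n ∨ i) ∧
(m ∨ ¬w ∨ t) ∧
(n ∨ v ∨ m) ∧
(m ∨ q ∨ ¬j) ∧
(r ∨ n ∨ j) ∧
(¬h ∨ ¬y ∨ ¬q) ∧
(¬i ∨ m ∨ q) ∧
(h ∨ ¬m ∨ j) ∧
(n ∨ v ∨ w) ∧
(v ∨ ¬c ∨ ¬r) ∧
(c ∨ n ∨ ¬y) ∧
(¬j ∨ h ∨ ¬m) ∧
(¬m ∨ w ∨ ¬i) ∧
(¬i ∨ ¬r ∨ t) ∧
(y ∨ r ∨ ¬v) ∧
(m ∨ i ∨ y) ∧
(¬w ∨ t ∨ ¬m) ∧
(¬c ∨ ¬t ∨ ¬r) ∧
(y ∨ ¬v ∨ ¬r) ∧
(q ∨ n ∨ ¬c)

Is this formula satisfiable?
No

No, the formula is not satisfiable.

No assignment of truth values to the variables can make all 72 clauses true simultaneously.

The formula is UNSAT (unsatisfiable).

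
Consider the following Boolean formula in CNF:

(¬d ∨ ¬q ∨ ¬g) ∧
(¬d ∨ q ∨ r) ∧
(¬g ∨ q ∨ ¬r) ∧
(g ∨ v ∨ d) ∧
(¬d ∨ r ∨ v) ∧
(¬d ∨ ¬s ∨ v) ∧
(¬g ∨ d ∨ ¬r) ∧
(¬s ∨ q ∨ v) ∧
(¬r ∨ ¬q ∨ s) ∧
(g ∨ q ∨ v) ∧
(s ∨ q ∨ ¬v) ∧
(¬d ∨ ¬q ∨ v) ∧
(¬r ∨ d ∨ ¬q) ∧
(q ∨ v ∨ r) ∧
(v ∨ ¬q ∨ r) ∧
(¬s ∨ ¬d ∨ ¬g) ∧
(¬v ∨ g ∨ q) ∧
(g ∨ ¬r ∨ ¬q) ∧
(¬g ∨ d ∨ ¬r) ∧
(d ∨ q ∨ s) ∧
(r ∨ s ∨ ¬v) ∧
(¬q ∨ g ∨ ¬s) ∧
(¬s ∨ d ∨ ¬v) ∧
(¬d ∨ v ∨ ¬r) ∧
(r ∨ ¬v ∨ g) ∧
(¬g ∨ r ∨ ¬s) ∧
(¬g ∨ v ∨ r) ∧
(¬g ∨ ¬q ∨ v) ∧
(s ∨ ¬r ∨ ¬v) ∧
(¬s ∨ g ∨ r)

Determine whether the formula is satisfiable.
No

No, the formula is not satisfiable.

No assignment of truth values to the variables can make all 30 clauses true simultaneously.

The formula is UNSAT (unsatisfiable).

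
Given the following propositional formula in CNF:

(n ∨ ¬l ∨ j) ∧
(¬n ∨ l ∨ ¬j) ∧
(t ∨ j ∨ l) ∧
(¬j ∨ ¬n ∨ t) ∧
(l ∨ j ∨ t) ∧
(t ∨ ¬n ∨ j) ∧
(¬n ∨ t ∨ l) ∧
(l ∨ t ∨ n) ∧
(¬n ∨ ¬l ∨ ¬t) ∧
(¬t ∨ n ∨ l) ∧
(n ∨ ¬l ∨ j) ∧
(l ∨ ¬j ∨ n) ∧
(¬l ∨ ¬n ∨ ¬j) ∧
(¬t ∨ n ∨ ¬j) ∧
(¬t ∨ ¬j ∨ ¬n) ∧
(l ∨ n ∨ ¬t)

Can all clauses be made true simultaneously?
Yes

Yes, the formula is satisfiable.

One satisfying assignment is: j=True, t=False, l=True, n=False

Verification: With this assignment, all 16 clauses evaluate to true.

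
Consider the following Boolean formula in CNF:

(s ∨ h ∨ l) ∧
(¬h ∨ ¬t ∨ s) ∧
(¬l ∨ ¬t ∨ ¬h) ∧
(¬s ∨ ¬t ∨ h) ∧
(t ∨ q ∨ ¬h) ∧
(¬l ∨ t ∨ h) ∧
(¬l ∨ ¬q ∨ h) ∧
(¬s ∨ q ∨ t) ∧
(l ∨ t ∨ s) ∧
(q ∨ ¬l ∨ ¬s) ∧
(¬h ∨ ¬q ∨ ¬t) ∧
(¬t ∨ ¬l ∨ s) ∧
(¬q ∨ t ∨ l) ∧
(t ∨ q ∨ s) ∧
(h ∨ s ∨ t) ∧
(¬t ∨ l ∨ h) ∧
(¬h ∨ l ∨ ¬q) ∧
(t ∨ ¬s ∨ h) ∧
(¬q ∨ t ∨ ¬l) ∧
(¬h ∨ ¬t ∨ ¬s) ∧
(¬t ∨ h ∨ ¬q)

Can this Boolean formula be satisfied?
No

No, the formula is not satisfiable.

No assignment of truth values to the variables can make all 21 clauses true simultaneously.

The formula is UNSAT (unsatisfiable).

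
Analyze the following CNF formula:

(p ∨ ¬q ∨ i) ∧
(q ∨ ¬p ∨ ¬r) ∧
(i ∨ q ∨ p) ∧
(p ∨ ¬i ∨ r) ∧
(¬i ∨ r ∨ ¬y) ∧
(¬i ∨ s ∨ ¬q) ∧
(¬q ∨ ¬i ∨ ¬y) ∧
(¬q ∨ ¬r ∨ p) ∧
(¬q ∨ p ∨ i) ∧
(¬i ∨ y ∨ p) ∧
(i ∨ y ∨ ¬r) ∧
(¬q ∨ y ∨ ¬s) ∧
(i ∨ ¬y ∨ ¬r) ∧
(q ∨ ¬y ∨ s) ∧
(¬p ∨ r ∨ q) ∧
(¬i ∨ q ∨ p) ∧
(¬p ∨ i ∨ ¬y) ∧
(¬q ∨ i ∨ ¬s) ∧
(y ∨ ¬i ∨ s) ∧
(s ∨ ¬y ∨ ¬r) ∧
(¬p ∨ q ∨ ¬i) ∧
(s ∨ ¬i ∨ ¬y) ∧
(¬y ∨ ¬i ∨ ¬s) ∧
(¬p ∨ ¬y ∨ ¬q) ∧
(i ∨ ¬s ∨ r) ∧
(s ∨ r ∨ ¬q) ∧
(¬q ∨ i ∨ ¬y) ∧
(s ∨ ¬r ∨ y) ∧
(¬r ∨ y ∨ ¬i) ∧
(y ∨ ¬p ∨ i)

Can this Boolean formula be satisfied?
No

No, the formula is not satisfiable.

No assignment of truth values to the variables can make all 30 clauses true simultaneously.

The formula is UNSAT (unsatisfiable).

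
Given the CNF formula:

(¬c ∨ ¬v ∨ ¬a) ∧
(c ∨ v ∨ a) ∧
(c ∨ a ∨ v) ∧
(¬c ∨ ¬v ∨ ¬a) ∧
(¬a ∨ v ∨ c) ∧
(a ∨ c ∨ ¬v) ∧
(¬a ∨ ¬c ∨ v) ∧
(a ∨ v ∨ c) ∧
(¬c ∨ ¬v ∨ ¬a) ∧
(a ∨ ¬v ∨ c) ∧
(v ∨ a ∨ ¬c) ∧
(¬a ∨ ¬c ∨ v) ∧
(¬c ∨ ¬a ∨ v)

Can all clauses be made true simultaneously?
Yes

Yes, the formula is satisfiable.

One satisfying assignment is: c=False, v=True, a=True

Verification: With this assignment, all 13 clauses evaluate to true.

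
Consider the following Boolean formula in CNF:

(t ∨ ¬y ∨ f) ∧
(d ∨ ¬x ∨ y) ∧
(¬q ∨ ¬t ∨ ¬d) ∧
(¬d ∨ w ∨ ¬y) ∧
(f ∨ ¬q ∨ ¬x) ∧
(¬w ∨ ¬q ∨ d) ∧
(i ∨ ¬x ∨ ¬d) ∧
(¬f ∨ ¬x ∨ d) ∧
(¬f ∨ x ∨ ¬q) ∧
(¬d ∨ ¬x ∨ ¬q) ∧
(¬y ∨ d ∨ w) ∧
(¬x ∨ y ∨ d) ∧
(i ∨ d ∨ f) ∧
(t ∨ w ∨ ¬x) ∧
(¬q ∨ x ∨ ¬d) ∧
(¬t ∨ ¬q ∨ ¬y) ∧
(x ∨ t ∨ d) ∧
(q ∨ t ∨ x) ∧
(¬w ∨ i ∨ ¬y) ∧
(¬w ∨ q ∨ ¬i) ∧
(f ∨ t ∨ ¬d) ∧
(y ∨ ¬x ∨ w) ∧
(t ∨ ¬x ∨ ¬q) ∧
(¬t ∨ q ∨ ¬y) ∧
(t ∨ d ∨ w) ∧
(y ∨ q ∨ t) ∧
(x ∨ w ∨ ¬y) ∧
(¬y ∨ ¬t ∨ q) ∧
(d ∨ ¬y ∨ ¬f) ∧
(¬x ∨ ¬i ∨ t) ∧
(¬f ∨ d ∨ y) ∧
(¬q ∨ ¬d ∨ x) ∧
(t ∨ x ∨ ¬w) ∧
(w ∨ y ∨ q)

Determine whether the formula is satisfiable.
Yes

Yes, the formula is satisfiable.

One satisfying assignment is: x=False, t=True, w=True, y=False, d=True, q=False, f=False, i=False

Verification: With this assignment, all 34 clauses evaluate to true.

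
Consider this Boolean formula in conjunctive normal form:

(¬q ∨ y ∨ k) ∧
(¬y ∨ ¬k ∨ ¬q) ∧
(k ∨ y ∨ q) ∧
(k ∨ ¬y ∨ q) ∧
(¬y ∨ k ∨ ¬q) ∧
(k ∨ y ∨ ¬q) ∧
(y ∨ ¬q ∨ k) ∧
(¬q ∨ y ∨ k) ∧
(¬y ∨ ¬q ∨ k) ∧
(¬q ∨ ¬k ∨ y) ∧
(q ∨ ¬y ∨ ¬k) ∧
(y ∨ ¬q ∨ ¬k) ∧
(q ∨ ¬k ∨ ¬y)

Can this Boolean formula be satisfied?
Yes

Yes, the formula is satisfiable.

One satisfying assignment is: k=True, q=False, y=False

Verification: With this assignment, all 13 clauses evaluate to true.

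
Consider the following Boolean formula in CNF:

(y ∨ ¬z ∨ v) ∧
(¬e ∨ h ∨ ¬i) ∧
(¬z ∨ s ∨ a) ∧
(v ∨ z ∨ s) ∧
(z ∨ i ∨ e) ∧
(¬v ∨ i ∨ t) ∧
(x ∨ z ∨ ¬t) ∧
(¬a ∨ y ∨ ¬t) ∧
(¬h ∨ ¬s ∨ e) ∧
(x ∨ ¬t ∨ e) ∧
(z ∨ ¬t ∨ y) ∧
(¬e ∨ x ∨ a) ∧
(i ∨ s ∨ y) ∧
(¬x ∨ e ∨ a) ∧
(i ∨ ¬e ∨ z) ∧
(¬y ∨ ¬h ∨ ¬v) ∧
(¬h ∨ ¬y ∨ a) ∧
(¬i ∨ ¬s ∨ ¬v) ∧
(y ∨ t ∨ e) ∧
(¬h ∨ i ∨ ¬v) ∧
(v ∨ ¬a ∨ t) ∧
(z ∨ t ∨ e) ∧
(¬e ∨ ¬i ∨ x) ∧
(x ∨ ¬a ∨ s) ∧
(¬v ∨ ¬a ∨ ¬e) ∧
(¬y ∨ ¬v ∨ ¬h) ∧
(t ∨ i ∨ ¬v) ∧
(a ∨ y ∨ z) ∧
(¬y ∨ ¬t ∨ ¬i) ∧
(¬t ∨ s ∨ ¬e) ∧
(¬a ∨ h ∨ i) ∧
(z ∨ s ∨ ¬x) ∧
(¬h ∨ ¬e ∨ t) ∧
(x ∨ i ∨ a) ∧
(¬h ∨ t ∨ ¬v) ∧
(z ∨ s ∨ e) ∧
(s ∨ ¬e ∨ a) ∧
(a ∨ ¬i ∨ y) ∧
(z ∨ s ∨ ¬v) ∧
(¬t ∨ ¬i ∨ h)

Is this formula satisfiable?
Yes

Yes, the formula is satisfiable.

One satisfying assignment is: z=True, i=True, y=True, s=False, h=False, t=False, v=True, a=True, x=True, e=False

Verification: With this assignment, all 40 clauses evaluate to true.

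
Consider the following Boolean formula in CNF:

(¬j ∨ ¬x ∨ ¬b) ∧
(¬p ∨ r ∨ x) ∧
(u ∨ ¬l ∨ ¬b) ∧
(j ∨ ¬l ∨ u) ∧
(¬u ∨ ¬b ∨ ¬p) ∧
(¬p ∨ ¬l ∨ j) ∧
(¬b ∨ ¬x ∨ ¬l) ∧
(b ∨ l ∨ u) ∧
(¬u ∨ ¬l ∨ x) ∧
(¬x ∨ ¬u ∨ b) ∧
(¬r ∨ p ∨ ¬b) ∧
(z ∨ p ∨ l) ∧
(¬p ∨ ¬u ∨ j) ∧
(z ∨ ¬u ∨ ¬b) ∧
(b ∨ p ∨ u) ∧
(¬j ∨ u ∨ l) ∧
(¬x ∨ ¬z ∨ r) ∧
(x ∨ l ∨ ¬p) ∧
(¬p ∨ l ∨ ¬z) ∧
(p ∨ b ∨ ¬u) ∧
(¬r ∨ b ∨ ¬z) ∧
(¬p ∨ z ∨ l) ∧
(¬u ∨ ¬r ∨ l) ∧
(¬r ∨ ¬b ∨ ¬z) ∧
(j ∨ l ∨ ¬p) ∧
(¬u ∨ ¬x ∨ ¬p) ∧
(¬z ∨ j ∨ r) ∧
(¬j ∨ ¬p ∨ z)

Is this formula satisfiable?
Yes

Yes, the formula is satisfiable.

One satisfying assignment is: l=False, x=False, p=False, z=True, j=True, u=True, b=True, r=False

Verification: With this assignment, all 28 clauses evaluate to true.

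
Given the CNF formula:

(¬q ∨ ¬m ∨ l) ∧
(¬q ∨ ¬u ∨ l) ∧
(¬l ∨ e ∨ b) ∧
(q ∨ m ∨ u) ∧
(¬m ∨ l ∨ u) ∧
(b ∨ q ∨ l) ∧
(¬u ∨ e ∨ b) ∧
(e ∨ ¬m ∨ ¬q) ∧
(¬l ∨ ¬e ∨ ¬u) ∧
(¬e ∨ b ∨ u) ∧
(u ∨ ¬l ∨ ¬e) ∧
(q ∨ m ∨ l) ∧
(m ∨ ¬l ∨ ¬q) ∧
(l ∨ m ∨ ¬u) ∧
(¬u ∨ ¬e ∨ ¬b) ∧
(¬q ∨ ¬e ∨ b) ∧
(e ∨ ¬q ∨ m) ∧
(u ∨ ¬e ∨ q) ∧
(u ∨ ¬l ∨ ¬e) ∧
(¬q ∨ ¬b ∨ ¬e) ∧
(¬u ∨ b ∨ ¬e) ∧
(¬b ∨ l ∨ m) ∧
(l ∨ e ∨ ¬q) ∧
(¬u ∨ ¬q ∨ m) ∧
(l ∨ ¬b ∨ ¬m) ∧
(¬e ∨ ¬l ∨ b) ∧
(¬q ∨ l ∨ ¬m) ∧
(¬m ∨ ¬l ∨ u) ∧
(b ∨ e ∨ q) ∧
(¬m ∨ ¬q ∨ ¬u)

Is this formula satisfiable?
Yes

Yes, the formula is satisfiable.

One satisfying assignment is: m=True, l=True, e=False, b=True, u=True, q=False

Verification: With this assignment, all 30 clauses evaluate to true.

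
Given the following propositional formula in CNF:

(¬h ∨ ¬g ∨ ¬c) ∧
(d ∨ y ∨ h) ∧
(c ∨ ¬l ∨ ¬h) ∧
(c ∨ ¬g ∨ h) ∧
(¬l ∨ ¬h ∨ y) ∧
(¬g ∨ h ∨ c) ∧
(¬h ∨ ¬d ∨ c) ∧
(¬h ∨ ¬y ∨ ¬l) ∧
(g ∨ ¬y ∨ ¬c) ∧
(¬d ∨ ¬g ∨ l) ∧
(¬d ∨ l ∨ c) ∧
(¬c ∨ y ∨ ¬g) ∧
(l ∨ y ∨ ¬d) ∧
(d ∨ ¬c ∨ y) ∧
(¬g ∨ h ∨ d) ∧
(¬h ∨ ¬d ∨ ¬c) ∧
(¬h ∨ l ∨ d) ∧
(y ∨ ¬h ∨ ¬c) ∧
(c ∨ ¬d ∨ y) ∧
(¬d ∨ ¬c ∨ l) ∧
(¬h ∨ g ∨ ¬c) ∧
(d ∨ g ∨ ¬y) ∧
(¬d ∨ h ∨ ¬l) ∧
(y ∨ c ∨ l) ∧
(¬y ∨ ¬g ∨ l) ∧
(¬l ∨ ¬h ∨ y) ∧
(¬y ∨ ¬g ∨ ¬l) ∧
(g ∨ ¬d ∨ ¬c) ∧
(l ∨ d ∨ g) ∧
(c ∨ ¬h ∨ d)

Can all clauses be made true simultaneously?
No

No, the formula is not satisfiable.

No assignment of truth values to the variables can make all 30 clauses true simultaneously.

The formula is UNSAT (unsatisfiable).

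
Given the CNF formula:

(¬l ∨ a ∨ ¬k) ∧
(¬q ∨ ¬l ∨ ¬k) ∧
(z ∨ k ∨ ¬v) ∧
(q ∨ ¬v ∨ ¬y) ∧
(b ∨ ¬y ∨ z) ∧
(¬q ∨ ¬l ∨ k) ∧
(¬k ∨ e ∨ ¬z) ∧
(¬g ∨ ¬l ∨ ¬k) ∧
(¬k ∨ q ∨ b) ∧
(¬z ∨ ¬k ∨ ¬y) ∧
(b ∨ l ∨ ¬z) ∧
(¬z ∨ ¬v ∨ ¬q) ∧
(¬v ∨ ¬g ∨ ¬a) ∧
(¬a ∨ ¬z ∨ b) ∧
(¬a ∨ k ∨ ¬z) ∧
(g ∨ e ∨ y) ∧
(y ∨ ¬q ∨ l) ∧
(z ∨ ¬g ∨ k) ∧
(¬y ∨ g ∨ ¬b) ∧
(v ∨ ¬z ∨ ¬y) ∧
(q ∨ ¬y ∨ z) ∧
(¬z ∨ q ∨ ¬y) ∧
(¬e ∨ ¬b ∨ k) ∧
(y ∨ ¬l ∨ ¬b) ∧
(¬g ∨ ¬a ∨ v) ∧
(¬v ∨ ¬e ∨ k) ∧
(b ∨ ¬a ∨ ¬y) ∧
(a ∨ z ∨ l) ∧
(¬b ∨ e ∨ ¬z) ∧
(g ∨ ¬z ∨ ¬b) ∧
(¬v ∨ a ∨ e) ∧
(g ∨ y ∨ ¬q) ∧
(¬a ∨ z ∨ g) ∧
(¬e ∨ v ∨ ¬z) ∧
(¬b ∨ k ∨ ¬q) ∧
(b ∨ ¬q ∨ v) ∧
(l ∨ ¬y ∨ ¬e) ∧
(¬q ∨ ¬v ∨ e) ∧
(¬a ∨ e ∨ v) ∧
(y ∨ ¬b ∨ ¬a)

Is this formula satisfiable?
Yes

Yes, the formula is satisfiable.

One satisfying assignment is: k=False, a=False, y=False, l=True, e=True, g=False, v=False, b=False, z=False, q=False

Verification: With this assignment, all 40 clauses evaluate to true.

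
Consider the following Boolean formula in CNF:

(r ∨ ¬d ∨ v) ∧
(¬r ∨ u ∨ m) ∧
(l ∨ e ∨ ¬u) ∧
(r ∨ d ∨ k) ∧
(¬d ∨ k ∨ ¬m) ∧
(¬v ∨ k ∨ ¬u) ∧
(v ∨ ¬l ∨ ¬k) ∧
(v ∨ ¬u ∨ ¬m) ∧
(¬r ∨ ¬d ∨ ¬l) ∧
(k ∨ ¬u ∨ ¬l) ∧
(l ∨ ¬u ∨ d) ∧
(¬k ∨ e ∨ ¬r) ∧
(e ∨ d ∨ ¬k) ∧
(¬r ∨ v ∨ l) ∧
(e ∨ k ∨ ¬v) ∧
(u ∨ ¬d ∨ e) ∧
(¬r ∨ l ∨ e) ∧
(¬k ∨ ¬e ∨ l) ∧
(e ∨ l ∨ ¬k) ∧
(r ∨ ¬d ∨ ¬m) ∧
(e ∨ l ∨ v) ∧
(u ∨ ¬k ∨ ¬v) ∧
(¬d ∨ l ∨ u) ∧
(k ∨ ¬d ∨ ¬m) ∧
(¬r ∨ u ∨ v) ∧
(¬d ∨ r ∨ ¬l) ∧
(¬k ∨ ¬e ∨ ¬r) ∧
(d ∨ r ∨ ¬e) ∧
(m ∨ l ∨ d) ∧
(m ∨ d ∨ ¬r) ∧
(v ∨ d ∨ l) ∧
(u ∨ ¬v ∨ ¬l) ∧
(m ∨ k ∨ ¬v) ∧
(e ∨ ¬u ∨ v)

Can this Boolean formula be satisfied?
Yes

Yes, the formula is satisfiable.

One satisfying assignment is: u=False, l=False, r=True, d=False, m=True, v=True, k=False, e=True

Verification: With this assignment, all 34 clauses evaluate to true.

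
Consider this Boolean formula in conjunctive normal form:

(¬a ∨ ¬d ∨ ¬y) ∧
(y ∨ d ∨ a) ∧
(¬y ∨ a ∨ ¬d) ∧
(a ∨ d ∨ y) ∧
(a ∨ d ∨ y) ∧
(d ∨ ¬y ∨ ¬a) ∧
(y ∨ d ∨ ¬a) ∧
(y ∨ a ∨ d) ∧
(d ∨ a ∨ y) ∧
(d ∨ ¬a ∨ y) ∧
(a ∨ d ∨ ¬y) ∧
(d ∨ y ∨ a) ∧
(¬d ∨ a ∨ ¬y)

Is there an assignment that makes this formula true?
Yes

Yes, the formula is satisfiable.

One satisfying assignment is: d=True, a=False, y=False

Verification: With this assignment, all 13 clauses evaluate to true.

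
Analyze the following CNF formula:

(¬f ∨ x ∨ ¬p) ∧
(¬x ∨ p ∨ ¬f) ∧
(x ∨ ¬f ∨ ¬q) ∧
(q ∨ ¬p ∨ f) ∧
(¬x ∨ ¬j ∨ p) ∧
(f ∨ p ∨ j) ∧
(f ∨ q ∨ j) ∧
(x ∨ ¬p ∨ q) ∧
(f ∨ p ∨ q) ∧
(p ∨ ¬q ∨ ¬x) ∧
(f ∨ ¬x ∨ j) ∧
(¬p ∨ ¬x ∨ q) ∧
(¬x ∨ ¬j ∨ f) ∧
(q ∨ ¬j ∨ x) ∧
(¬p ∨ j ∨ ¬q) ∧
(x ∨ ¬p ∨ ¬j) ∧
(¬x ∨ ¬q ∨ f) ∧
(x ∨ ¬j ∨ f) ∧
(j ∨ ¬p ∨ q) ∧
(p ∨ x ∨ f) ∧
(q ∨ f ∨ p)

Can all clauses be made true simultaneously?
Yes

Yes, the formula is satisfiable.

One satisfying assignment is: f=True, x=False, q=False, p=False, j=False

Verification: With this assignment, all 21 clauses evaluate to true.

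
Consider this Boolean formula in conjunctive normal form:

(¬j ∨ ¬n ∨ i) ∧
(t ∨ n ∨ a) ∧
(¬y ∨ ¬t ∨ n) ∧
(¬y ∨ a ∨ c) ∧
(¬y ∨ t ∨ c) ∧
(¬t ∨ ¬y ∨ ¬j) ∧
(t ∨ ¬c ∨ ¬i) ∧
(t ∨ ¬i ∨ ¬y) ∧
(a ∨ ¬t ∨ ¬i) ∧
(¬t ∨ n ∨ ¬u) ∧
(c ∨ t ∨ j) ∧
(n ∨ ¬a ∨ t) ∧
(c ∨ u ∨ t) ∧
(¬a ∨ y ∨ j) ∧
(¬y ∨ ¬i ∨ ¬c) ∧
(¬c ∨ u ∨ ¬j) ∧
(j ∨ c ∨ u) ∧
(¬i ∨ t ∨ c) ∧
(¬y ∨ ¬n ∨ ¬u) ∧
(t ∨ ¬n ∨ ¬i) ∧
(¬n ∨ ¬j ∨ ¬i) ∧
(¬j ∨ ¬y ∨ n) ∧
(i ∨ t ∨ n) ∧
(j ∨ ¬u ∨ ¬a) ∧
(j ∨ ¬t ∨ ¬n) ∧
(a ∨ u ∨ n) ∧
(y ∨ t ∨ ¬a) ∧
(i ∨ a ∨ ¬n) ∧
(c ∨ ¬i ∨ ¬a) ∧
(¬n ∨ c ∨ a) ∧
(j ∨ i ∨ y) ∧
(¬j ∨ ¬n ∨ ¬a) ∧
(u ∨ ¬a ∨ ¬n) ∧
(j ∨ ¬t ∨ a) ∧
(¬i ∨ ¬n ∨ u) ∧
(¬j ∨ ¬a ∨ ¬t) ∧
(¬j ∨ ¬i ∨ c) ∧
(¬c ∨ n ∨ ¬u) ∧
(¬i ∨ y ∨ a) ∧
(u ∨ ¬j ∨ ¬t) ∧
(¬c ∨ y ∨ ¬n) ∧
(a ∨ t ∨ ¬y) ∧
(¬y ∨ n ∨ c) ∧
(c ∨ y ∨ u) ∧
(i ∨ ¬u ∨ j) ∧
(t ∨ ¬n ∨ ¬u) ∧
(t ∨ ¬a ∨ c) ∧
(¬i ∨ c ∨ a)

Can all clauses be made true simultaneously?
No

No, the formula is not satisfiable.

No assignment of truth values to the variables can make all 48 clauses true simultaneously.

The formula is UNSAT (unsatisfiable).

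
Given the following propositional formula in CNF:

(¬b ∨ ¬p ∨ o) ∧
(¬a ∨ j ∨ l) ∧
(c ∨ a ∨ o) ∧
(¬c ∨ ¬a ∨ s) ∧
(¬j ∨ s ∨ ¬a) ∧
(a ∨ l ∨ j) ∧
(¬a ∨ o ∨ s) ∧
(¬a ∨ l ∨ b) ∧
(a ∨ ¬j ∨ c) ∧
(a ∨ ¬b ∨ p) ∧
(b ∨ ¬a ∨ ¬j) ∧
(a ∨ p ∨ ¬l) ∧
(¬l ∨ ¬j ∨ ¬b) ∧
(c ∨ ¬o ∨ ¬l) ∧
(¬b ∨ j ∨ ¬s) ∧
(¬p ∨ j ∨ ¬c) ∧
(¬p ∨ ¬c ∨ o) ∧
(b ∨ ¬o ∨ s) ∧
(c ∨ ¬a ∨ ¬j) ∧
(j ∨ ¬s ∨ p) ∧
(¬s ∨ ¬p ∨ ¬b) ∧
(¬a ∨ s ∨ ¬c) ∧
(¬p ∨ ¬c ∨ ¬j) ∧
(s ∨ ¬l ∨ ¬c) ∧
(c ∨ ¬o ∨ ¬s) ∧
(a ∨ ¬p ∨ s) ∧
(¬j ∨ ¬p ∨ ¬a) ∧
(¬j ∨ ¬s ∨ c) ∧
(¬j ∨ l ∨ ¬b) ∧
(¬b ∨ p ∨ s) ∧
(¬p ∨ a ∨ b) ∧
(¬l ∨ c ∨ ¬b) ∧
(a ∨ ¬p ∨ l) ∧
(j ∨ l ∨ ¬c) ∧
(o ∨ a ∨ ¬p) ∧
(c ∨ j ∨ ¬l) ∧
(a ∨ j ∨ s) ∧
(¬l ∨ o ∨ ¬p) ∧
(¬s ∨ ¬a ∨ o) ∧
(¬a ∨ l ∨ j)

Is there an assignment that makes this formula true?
Yes

Yes, the formula is satisfiable.

One satisfying assignment is: o=False, c=True, a=False, b=False, p=False, j=True, l=False, s=False

Verification: With this assignment, all 40 clauses evaluate to true.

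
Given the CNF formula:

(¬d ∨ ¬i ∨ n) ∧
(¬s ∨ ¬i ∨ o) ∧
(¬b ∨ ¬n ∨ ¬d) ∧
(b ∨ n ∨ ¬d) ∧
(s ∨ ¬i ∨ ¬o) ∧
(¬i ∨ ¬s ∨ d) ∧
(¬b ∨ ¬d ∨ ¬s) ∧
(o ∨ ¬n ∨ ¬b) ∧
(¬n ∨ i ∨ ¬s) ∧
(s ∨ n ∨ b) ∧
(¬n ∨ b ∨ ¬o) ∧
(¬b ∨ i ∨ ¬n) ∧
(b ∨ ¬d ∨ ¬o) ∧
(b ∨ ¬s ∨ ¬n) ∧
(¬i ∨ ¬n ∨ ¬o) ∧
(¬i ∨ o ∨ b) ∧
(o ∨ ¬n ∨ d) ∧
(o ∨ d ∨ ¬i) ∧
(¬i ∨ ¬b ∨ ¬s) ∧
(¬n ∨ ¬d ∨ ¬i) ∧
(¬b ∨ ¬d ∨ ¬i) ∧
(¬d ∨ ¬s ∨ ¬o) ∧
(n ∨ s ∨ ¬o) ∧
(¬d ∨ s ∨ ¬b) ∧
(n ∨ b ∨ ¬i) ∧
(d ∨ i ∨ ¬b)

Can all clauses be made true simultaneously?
Yes

Yes, the formula is satisfiable.

One satisfying assignment is: d=True, b=False, i=False, o=False, n=True, s=False

Verification: With this assignment, all 26 clauses evaluate to true.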